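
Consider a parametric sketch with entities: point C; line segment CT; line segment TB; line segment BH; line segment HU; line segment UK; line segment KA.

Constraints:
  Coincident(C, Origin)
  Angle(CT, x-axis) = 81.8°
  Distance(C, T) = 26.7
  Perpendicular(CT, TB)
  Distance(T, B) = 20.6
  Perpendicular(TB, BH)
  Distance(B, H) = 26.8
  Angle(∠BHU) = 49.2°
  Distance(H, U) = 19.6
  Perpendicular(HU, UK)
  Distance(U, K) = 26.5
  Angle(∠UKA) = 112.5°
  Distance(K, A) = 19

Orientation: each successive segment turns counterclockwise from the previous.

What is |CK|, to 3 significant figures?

40.1

∠BHU = 49.2° gives HU at 32.6° from the x-axis; with |HU| = 19.6, U = (-3.89, 13.4). The perpendicularity gives UK at right angles to HU, so UK runs at 123°; with |UK| = 26.5, K = (-18.2, 35.7). Then |CK| = |K − C| = 40.1.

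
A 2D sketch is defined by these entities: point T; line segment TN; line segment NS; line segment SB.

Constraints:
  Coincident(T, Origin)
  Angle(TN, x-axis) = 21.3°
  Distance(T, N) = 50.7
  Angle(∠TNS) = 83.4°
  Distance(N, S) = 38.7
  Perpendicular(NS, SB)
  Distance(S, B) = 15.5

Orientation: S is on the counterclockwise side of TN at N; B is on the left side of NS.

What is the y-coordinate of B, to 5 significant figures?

45.366

∠TNS = 83.4°, so NS runs at 21.3° + (180° − 83.4°) = 117.90° from the x-axis; with |NS| = 38.7, S = N + 38.7·(cos 117.90°, sin 117.90°) = (29.128, 52.619). The perpendicularity gives SB at right angles to NS; with |SB| = 15.5 on the left of NS, B = S + 15.5·(-0.88377, -0.46793) = (15.429, 45.366). So B.y = 45.366.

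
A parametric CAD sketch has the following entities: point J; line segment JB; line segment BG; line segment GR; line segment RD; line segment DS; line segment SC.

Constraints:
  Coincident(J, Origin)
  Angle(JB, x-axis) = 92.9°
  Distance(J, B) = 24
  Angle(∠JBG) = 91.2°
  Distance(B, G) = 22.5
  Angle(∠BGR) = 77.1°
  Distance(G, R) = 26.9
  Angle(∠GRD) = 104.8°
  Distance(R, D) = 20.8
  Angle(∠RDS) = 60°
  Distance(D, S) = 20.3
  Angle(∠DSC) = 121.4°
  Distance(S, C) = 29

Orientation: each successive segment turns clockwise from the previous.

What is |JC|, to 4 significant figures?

38.51

∠RDS = 60.0° gives DS at 66.00° from the x-axis; with |DS| = 20.3, S = (4.684, 15.37). ∠DSC = 121.4° gives SC at 7.400° from the x-axis; with |SC| = 29.0, C = (33.44, 19.10). Then |JC| = |C − J| = 38.51.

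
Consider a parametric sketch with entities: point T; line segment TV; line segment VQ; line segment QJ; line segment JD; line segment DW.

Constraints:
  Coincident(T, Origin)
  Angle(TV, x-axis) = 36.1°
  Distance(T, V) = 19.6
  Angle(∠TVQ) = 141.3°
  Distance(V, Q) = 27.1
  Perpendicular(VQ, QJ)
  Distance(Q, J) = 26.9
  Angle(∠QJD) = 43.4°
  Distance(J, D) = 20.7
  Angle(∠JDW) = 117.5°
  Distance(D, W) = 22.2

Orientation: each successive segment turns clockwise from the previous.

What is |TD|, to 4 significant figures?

28.18

VQ is perpendicular to QJ, so QJ runs at -92.60°; with |QJ| = 26.9, J = (41.69, -16.55). ∠QJD = 43.4° gives JD at 130.8° from the x-axis; with |JD| = 20.7, D = (28.16, -0.8836). Then |TD| = |D − T| = 28.18.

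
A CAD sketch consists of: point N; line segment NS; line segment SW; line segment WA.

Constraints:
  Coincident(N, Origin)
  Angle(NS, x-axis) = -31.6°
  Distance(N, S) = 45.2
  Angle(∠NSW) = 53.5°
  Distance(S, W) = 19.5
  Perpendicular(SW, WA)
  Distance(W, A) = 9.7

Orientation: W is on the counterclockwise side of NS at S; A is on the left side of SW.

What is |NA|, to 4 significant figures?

27.64

N is at the origin; NS runs at -31.6° with length 45.2, so S = 45.2·(cos -31.6°, sin -31.6°) = (38.50, -23.68). ∠NSW = 53.5°, so SW runs at -31.6° + (180° − 53.5°) = 94.90° from the x-axis; with |SW| = 19.5, W = S + 19.5·(cos 94.90°, sin 94.90°) = (36.83, -4.255). The perpendicularity gives WA at right angles to SW; with |WA| = 9.7 on the left of SW, A = W + 9.7·(-0.9963, -0.08542) = (27.17, -5.084). Then |NA| = |A − N| = 27.64.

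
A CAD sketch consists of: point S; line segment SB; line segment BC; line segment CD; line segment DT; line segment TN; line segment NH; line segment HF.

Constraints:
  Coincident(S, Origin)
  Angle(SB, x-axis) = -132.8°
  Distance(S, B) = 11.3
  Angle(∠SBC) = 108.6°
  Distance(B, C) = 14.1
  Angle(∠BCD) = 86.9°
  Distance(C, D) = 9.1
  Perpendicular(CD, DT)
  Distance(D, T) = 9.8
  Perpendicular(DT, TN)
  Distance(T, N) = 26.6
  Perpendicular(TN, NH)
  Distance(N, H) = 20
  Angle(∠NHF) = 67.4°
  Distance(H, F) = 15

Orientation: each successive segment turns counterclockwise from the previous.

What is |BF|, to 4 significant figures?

19.03

S is at the origin; SB runs at -132.8° with length 11.3, so B = (-7.678, -8.291). ∠SBC = 108.6° gives BC at -61.40° from the x-axis; with |BC| = 14.1, C = (-0.9281, -20.67). ∠BCD = 86.9° gives CD at 31.70° from the x-axis; with |CD| = 9.1, D = (6.814, -15.89). CD is perpendicular to DT, so DT runs at 121.7°; with |DT| = 9.8, T = (1.665, -7.551). DT is perpendicular to TN, so TN runs at -148.3°; with |TN| = 26.6, N = (-20.97, -21.53). The perpendicularity gives NH at right angles to TN, so NH runs at -58.30°; with |NH| = 20.0, H = (-10.46, -38.54). ∠NHF = 67.4° gives HF at 54.30° from the x-axis; with |HF| = 15.0, F = (-1.704, -26.36). Then |BF| = |F − B| = 19.03.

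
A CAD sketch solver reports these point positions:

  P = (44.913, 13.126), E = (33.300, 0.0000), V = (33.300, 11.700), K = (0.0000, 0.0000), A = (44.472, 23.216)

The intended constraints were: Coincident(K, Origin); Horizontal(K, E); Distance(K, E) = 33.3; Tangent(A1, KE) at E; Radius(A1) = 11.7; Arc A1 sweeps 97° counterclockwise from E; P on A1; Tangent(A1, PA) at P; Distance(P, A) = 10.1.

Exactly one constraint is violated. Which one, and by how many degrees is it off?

Tangent(A1, PA) at P — off by 4.50°.

K = (0.00, 0.00) ✓; K.y = 0.00, E.y = 0.00 ✓; |KE| = 33.30 ✓; ∠(VE, EK) = 90.00° ✓; |VE| = 11.70 ✓; bearing(V→P) − bearing(V→E) = 97.00° ✓; |VP| = 11.70 ✓; ∠(VP, PA) = 94.50° ✗; |PA| = 10.10 ✓.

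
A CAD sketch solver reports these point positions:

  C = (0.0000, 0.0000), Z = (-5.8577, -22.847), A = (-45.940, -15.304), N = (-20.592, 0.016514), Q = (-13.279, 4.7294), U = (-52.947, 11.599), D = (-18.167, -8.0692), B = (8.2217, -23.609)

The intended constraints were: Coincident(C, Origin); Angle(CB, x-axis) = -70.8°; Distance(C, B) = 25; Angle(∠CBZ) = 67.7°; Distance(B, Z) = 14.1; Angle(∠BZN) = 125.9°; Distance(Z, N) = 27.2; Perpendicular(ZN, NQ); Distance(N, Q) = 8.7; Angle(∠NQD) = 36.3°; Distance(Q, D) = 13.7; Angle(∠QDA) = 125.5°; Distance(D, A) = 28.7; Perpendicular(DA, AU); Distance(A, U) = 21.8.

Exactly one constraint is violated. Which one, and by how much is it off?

Distance(A, U) = 21.8 — off by 6.00.

C = (0.00, 0.00) ✓; CB at -70.80° ✓; |CB| = 25.00 ✓; ∠CBZ = 67.70° ✓; |BZ| = 14.10 ✓; ∠BZN = 125.9° ✓; |ZN| = 27.20 ✓; ∠(ZN, NQ) = 90.00° ✓; |NQ| = 8.700 ✓; ∠NQD = 36.30° ✓; |QD| = 13.70 ✓; ∠QDA = 125.5° ✓; |DA| = 28.70 ✓; ∠(DA, AU) = 90.00° ✓; |AU| = 27.80 ✗.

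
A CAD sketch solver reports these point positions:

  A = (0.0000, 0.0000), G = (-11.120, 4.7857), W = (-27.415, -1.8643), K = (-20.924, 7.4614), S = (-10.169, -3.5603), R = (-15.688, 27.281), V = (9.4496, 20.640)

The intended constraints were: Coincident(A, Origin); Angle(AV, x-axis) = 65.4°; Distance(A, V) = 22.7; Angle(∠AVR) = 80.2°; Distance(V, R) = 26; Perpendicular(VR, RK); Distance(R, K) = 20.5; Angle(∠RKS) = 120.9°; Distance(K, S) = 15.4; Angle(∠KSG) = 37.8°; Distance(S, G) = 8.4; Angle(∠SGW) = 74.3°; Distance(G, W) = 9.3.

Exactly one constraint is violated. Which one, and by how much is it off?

Distance(G, W) = 9.3 — off by 8.30.

A = (0.00, 0.00) ✓; AV at 65.40° ✓; |AV| = 22.70 ✓; ∠AVR = 80.20° ✓; |VR| = 26.00 ✓; ∠(VR, RK) = 90.00° ✓; |RK| = 20.50 ✓; ∠RKS = 120.9° ✓; |KS| = 15.40 ✓; ∠KSG = 37.80° ✓; |SG| = 8.400 ✓; ∠SGW = 74.30° ✓; |GW| = 17.60 ✗.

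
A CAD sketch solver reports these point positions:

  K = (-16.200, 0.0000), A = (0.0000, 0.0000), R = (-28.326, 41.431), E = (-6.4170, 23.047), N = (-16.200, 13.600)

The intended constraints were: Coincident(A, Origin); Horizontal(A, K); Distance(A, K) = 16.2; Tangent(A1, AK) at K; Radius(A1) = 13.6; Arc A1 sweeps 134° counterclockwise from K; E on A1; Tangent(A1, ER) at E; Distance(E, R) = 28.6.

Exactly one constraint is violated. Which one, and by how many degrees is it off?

Tangent(A1, ER) at E — off by 6.00°.

A = (0.00, 0.00) ✓; A.y = 0.00, K.y = 0.00 ✓; |AK| = 16.20 ✓; ∠(NK, KA) = 90.00° ✓; |NK| = 13.60 ✓; bearing(N→E) − bearing(N→K) = 134.0° ✓; |NE| = 13.60 ✓; ∠(NE, ER) = 84.00° ✗; |ER| = 28.60 ✓.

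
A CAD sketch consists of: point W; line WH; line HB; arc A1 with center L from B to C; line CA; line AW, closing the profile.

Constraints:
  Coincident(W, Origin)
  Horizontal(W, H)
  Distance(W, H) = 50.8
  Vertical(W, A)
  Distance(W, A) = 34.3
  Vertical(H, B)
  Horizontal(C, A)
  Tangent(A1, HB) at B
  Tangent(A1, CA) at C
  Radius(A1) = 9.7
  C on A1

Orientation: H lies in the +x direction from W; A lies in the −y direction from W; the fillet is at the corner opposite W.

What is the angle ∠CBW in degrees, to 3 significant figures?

70.8°

W is at the origin; WH is horizontal with |WH| = 50.8 and H on the +x side, so H = (50.8, 0.00). WA is vertical with |WA| = 34.3 and A on the −y side, so A = (0.00, -34.3). The virtual corner opposite W is at (50.8, -34.3). A1 meets HB tangentially, so LB is at right angles to HB and the tangent condition forces LC to be normal to CA, with radius 9.7, so the center L sits 9.7 in from both sides at L = (41.1, -24.6). That places the tangent points at B = (50.8, -24.6) on HB and C = (41.1, -34.3) on CA. Then cos ∠CBW = BC·BW / (|BC||BW|), giving 70.8°.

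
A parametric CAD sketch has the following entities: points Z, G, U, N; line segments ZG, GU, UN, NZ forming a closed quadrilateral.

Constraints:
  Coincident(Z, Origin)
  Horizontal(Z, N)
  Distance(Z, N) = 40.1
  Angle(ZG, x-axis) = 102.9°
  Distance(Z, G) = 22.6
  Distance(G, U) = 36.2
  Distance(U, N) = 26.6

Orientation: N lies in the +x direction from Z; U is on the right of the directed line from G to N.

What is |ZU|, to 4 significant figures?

16.95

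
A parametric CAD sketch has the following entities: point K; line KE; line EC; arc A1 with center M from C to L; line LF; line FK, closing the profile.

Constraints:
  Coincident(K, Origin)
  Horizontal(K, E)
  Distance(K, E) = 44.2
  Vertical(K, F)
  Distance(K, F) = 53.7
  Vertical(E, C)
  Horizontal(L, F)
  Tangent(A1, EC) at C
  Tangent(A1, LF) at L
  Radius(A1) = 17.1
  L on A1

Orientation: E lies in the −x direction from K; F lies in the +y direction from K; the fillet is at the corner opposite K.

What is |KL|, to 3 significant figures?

60.2

K is at the origin; KE is horizontal with |KE| = 44.2 and E on the −x side, so E = (-44.2, 0.00). KF is vertical with |KF| = 53.7 and F on the +y side, so F = (0.00, 53.7). The virtual corner opposite K is at (-44.2, 53.7). The tangent condition forces MC to be normal to EC and tangency of A1 to LF means the radius ML is perpendicular to LF, with radius 17.1, so the center M sits 17.1 in from both sides at M = (-27.1, 36.6). That places the tangent points at C = (-44.2, 36.6) on EC and L = (-27.1, 53.7) on LF. Then |KL| = |L − K| = 60.2.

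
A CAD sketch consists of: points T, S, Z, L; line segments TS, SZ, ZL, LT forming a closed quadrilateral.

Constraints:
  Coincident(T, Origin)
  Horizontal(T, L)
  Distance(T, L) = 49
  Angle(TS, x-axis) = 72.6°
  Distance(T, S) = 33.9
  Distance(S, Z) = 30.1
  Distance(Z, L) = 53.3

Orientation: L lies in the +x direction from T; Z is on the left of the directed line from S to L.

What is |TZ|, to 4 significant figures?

61.19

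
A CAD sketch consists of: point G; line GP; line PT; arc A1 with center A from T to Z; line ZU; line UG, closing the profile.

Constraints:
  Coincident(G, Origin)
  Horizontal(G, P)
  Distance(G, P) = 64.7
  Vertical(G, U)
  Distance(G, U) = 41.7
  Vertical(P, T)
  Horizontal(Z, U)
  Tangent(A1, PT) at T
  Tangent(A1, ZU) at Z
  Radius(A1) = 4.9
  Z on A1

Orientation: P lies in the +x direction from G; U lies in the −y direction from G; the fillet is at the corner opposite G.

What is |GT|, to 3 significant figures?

74.4

G is at the origin; G and P share the same y with |GP| = 64.7 and P on the +x side, so P = (64.7, 0.00). GU is vertical with |GU| = 41.7 and U on the −y side, so U = (0.00, -41.7). The virtual corner opposite G is at (64.7, -41.7). Tangency of A1 to PT means the radius AT is perpendicular to PT and the tangent condition forces AZ to be normal to ZU, with radius 4.9, so the center A sits 4.9 in from both sides at A = (59.8, -36.8). That places the tangent points at T = (64.7, -36.8) on PT and Z = (59.8, -41.7) on ZU. Then |GT| = |T − G| = 74.4.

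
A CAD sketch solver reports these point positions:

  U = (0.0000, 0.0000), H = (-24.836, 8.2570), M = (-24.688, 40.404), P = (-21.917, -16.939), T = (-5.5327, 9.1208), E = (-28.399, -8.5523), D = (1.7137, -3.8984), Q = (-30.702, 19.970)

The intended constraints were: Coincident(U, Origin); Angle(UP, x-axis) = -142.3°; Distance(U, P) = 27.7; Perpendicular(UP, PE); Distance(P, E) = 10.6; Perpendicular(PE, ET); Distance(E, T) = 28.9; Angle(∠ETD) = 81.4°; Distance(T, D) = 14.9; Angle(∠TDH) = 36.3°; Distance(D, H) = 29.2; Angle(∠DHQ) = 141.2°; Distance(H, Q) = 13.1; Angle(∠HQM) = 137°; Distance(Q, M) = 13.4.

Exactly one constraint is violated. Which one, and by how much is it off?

Distance(Q, M) = 13.4 — off by 7.90.

U = (0.00, 0.00) ✓; UP at -142.3° ✓; |UP| = 27.70 ✓; ∠(UP, PE) = 90.00° ✓; |PE| = 10.60 ✓; ∠(PE, ET) = 90.00° ✓; |ET| = 28.90 ✓; ∠ETD = 81.40° ✓; |TD| = 14.90 ✓; ∠TDH = 36.30° ✓; |DH| = 29.20 ✓; ∠DHQ = 141.2° ✓; |HQ| = 13.10 ✓; ∠HQM = 137.0° ✓; |QM| = 21.30 ✗.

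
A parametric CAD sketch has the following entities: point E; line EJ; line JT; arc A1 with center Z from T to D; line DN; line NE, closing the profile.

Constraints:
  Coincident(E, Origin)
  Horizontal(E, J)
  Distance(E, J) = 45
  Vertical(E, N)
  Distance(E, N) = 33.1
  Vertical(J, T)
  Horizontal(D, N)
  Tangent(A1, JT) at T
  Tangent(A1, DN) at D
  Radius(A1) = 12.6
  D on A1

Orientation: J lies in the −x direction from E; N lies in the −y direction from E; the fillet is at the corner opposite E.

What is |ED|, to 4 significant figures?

46.32

E is at the origin; E and J share the same y with |EJ| = 45.0 and J on the −x side, so J = (-45.00, 0.000). E and N share the same x with |EN| = 33.1 and N on the −y side, so N = (0.000, -33.10). The virtual corner opposite E is at (-45.00, -33.10). Since A1 is tangent to JT there, ZT ⟂ JT and since A1 is tangent to DN there, ZD ⟂ DN, with radius 12.6, so the center Z sits 12.6 in from both sides at Z = (-32.40, -20.50). That places the tangent points at T = (-45.00, -20.50) on JT and D = (-32.40, -33.10) on DN. Then |ED| = |D − E| = 46.32.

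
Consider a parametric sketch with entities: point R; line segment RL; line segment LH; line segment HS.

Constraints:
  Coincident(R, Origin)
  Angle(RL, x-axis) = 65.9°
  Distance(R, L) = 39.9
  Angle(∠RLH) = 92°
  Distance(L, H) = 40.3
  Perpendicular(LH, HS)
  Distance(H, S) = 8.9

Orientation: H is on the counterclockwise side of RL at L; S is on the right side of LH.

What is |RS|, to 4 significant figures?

64.17

R is at the origin; RL runs at 65.9° with length 39.9, so L = 39.9·(cos 65.9°, sin 65.9°) = (16.29, 36.42). ∠RLH = 92.0°, so LH runs at 65.9° + (180° − 92.0°) = 153.9° from the x-axis; with |LH| = 40.3, H = L + 40.3·(cos 153.9°, sin 153.9°) = (-19.90, 54.15). The perpendicularity gives HS at right angles to LH; with |HS| = 8.9 on the right of LH, S = H + 8.9·(0.4399, 0.8980) = (-15.98, 62.14). Then |RS| = |S − R| = 64.17.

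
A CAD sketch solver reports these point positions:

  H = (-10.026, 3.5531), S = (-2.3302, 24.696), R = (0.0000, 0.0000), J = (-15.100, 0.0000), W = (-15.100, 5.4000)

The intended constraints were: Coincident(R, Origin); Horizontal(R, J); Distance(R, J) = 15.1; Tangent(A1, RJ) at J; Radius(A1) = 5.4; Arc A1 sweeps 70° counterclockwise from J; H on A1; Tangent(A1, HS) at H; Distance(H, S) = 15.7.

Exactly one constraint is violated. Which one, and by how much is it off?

Distance(H, S) = 15.7 — off by 6.80.

R = (0.00, 0.00) ✓; R.y = 0.00, J.y = 0.00 ✓; |RJ| = 15.10 ✓; ∠(WJ, JR) = 90.00° ✓; |WJ| = 5.400 ✓; bearing(W→H) − bearing(W→J) = 70.00° ✓; |WH| = 5.400 ✓; ∠(WH, HS) = 90.00° ✓; |HS| = 22.50 ✗.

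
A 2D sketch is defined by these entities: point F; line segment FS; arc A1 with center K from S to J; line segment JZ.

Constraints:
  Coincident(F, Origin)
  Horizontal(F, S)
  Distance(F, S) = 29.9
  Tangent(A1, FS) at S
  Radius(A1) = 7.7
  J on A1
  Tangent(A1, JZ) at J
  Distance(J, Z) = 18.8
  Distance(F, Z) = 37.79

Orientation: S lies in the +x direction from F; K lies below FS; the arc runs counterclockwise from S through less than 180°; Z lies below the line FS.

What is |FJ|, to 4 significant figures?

24.13

Checks: |KJ| = 7.700 ✓; ∠(KJ, JZ) = 90.00° ✓; |JZ| = 18.80 ✓; |FZ| = 37.79 ✓.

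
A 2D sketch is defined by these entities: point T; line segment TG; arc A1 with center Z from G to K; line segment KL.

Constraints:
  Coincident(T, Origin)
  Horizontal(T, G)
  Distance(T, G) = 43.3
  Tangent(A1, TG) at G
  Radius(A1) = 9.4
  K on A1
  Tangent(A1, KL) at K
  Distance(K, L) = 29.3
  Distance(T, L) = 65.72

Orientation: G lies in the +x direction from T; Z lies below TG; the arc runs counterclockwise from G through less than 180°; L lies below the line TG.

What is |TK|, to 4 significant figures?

38.78

Checks: |ZK| = 9.400 ✓; ∠(ZK, KL) = 90.00° ✓; |KL| = 29.30 ✓; |TL| = 65.72 ✓.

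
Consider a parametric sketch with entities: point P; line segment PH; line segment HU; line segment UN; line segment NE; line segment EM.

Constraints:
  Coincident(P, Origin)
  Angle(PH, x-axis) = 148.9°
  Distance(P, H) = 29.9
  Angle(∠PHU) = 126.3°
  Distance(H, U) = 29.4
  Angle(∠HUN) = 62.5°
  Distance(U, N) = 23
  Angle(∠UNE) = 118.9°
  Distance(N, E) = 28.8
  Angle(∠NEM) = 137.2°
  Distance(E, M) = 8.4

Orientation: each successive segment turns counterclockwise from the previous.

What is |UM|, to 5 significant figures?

48.285

P is at the origin; PH runs at 148.9° with length 29.9, so H = (-25.602, 15.444). ∠PHU = 126.3° gives HU at -157.40° from the x-axis; with |HU| = 29.4, U = (-52.745, 4.1461). ∠HUN = 62.5° gives UN at -39.900° from the x-axis; with |UN| = 23.0, N = (-35.100, -10.607). ∠UNE = 118.9° gives NE at 21.200° from the x-axis; with |NE| = 28.8, E = (-8.2490, -0.19249). ∠NEM = 137.2° gives EM at 64.000° from the x-axis; with |EM| = 8.4, M = (-4.5667, 7.3574). Then |UM| = |M − U| = 48.285.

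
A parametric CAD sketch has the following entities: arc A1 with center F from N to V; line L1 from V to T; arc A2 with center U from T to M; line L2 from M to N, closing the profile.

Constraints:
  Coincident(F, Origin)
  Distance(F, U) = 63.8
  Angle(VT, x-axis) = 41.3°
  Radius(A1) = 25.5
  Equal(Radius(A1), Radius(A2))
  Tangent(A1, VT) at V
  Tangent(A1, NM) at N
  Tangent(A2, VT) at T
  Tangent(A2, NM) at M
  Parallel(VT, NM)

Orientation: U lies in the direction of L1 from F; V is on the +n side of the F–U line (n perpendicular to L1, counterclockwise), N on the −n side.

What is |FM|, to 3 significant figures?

68.7

The slot axis is L1's direction at 41.3°, so u = (cos 41.3°, sin 41.3°) = (0.751, 0.660) and n = (−sin 41.3°, cos 41.3°) = (-0.660, 0.751). F is at the origin and U lies 63.8 along u from F, so U = 63.8·u = (47.9, 42.1). Tangency of A1 to both parallel lines with radius 25.5 puts V and N at F ± 25.5·n: V = (-16.8, 19.2), N = (16.8, -19.2). Equal radii place T and M the same way about U: T = U + 25.5·n = (31.1, 61.3), M = U − 25.5·n = (64.8, 23.0). Then |FM| = |M − F| = 68.7.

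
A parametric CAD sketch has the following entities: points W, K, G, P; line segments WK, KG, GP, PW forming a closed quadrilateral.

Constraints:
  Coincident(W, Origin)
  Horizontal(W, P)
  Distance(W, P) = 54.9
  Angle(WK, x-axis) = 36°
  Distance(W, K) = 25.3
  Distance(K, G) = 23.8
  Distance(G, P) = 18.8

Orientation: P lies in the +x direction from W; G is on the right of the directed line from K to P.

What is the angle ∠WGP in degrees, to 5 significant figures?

166.65°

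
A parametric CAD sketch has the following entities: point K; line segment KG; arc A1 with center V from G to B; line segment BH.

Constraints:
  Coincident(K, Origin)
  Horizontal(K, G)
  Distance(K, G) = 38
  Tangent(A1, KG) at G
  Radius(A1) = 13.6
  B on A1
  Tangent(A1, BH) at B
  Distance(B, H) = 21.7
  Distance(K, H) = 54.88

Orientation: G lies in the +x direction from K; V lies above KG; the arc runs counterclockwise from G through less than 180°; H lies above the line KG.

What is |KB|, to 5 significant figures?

53.756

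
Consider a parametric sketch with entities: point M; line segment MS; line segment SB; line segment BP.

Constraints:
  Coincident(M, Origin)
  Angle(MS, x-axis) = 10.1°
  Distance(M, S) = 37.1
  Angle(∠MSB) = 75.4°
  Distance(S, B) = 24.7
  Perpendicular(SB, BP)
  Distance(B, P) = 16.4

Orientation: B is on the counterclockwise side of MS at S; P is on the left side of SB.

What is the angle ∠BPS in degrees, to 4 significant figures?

56.42°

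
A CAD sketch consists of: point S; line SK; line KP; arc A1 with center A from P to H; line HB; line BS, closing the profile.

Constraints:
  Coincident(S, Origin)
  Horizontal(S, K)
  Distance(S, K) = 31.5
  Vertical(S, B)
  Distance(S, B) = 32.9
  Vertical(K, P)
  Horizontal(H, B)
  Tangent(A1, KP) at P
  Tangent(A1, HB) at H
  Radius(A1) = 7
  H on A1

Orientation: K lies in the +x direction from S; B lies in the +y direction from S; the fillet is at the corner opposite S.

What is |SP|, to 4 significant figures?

40.78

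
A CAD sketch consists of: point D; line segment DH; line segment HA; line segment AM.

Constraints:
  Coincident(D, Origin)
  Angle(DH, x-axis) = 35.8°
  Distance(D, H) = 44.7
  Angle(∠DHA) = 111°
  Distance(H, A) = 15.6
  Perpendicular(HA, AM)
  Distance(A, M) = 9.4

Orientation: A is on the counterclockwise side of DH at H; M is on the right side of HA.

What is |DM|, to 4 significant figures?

60.12

D is at the origin; DH runs at 35.8° with length 44.7, so H = 44.7·(cos 35.8°, sin 35.8°) = (36.25, 26.15). ∠DHA = 111.0°, so HA runs at 35.8° + (180° − 111.0°) = 104.8° from the x-axis; with |HA| = 15.6, A = H + 15.6·(cos 104.8°, sin 104.8°) = (32.27, 41.23). The perpendicularity gives AM at right angles to HA; with |AM| = 9.4 on the right of HA, M = A + 9.4·(0.9668, 0.2554) = (41.36, 43.63). Then |DM| = |M − D| = 60.12.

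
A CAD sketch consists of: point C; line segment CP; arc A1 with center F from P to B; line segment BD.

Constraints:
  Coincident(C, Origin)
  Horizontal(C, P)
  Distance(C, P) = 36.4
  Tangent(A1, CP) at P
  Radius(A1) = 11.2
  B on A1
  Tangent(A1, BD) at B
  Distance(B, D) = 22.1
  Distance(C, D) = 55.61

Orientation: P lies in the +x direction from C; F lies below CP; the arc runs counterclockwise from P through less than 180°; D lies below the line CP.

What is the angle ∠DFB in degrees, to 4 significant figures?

63.12°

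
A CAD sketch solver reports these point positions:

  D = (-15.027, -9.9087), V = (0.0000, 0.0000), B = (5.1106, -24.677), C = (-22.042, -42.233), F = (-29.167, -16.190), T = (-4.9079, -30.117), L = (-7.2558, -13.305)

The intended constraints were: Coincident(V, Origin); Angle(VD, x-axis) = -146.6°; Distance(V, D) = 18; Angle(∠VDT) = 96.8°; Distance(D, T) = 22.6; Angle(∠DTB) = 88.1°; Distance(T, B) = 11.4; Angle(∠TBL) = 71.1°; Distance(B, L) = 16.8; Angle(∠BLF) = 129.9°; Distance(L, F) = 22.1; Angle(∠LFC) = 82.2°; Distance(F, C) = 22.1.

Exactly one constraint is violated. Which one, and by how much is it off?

Distance(F, C) = 22.1 — off by 4.90.

V = (0.00, 0.00) ✓; VD at -146.6° ✓; |VD| = 18.00 ✓; ∠VDT = 96.80° ✓; |DT| = 22.60 ✓; ∠DTB = 88.10° ✓; |TB| = 11.40 ✓; ∠TBL = 71.10° ✓; |BL| = 16.80 ✓; ∠BLF = 129.9° ✓; |LF| = 22.10 ✓; ∠LFC = 82.20° ✓; |FC| = 27.00 ✗.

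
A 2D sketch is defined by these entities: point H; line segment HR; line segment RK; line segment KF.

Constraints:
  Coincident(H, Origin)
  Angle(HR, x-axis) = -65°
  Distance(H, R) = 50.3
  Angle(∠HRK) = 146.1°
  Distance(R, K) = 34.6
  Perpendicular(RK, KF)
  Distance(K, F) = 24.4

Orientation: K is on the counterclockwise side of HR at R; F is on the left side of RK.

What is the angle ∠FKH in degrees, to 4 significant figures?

69.82°

H is at the origin; HR runs at -65.0° with length 50.3, so R = 50.3·(cos -65.0°, sin -65.0°) = (21.26, -45.59). ∠HRK = 146.1°, so RK runs at -65.0° + (180° − 146.1°) = -31.10° from the x-axis; with |RK| = 34.6, K = R + 34.6·(cos -31.10°, sin -31.10°) = (50.88, -63.46). RK is perpendicular to KF; with |KF| = 24.4 on the left of RK, F = K + 24.4·(0.5165, 0.8563) = (63.49, -42.57). Then cos ∠FKH = KF·KH / (|KF||KH|), giving 69.82°.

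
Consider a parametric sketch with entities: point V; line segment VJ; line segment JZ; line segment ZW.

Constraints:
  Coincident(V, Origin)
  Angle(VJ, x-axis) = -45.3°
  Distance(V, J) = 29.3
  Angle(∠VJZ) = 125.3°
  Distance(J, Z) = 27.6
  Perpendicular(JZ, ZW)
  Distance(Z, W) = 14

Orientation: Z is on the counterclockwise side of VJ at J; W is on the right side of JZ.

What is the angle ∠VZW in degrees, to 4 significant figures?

118.2°

∠VJZ = 125.3°, so JZ runs at -45.3° + (180° − 125.3°) = 9.400° from the x-axis; with |JZ| = 27.6, Z = J + 27.6·(cos 9.400°, sin 9.400°) = (47.84, -16.32). The perpendicularity gives ZW at right angles to JZ; with |ZW| = 14.0 on the right of JZ, W = Z + 14.0·(0.1633, -0.9866) = (50.13, -30.13). Then cos ∠VZW = ZV·ZW / (|ZV||ZW|), giving 118.2°.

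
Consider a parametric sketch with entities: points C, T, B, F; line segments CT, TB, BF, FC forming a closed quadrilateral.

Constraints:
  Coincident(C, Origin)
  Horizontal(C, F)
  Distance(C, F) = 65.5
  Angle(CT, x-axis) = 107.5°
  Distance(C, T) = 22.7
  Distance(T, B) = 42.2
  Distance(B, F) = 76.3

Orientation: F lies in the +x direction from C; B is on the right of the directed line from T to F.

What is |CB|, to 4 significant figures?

22.03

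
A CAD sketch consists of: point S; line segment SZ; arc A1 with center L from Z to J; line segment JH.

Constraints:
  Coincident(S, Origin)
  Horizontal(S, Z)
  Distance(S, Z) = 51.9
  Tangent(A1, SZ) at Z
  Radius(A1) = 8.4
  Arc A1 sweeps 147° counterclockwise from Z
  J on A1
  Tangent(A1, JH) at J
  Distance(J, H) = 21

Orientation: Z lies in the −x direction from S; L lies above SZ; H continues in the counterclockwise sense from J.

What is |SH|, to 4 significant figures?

70.28

S is at the origin; S and Z share the same y with |SZ| = 51.9 and Z on the −x side, so Z = (-51.90, 0.000). Since A1 is tangent to SZ there, LZ ⟂ SZ, so L = Z + (0, 8.4) = (-51.90, 8.400). On A1, Z sits at bearing -90° from L; a 147° counterclockwise sweep puts J at bearing 57°, so J = L + 8.4·(cos 57°, sin 57°) = (-47.33, 15.44). The tangent condition forces LJ to be normal to JH, so JH runs along (−sin 57°, cos 57°); with |JH| = 21.0, H = (-64.94, 26.88). Then |SH| = |H − S| = 70.28.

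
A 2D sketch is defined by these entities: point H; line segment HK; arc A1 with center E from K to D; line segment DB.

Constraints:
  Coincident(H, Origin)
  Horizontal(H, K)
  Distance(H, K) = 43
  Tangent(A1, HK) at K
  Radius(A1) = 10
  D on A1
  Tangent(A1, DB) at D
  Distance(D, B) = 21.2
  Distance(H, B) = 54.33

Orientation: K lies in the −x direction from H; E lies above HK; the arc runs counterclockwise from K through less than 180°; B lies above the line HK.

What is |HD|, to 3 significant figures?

36.8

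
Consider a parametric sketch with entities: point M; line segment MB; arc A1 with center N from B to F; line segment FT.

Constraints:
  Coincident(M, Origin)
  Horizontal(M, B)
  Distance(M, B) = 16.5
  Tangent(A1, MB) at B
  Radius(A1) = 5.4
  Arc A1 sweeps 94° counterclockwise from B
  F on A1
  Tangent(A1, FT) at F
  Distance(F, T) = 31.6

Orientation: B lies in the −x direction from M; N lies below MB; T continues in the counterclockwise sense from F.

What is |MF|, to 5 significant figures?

22.636

M is at the origin; M and B share the same y with |MB| = 16.5 and B on the −x side, so B = (-16.500, 0.0000). The tangent condition forces NB to be normal to MB, so N = B + (0, -5.4) = (-16.500, -5.4000). On A1, B sits at bearing 90° from N; a 94° counterclockwise sweep puts F at bearing 184°, so F = N + 5.4·(cos 184°, sin 184°) = (-21.887, -5.7767). Then |MF| = |F − M| = 22.636.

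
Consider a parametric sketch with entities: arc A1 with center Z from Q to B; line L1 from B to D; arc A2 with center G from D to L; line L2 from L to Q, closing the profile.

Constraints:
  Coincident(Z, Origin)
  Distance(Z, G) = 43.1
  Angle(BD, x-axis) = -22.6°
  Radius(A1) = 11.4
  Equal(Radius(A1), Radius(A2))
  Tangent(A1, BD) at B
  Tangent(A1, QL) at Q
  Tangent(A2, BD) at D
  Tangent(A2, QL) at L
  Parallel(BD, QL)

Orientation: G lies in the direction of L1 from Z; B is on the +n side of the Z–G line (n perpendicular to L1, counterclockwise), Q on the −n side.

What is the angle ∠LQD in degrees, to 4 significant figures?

27.88°

The slot axis is L1's direction at -22.6°, so u = (cos -22.6°, sin -22.6°) = (0.9232, -0.3843) and n = (−sin -22.6°, cos -22.6°) = (0.3843, 0.9232). Z is at the origin and G lies 43.1 along u from Z, so G = 43.1·u = (39.79, -16.56). Tangency of A1 to both parallel lines with radius 11.4 puts B and Q at Z ± 11.4·n: B = (4.381, 10.52), Q = (-4.381, -10.52). Equal radii place D and L the same way about G: D = G + 11.4·n = (44.17, -6.039), L = G − 11.4·n = (35.41, -27.09). Then cos ∠LQD = QL·QD / (|QL||QD|), giving 27.88°.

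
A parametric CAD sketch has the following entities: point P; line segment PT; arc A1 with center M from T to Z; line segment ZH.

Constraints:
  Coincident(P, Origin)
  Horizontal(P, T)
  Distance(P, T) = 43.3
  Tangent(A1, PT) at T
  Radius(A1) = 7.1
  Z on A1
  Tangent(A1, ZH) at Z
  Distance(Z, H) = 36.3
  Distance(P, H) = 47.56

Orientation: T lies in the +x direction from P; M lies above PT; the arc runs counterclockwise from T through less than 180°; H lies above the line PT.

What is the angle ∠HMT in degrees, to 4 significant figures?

152.2°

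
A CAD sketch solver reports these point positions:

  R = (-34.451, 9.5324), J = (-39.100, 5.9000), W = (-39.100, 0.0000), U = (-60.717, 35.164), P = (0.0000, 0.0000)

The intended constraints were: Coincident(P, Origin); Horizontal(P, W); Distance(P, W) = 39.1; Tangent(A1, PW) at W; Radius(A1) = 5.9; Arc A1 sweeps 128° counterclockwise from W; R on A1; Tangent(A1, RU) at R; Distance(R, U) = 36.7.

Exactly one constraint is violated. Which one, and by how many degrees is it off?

Tangent(A1, RU) at R — off by 7.70°.

P = (0.00, 0.00) ✓; P.y = 0.00, W.y = 0.00 ✓; |PW| = 39.10 ✓; ∠(JW, WP) = 90.00° ✓; |JW| = 5.900 ✓; bearing(J→R) − bearing(J→W) = 128.0° ✓; |JR| = 5.900 ✓; ∠(JR, RU) = 82.30° ✗; |RU| = 36.70 ✓.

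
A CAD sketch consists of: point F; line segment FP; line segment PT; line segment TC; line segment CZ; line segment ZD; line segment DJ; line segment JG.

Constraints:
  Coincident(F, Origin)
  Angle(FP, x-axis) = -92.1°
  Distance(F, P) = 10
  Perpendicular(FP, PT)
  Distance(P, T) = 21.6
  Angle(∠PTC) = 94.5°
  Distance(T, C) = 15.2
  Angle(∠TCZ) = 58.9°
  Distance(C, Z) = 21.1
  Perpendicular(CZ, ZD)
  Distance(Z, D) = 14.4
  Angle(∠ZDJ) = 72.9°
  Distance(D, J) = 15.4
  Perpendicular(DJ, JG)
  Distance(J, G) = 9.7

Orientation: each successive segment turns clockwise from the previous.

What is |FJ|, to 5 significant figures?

22.477

CZ is perpendicular to ZD, so ZD runs at -118.70°; with |ZD| = 14.4, D = (-10.996, -16.779). ∠ZDJ = 72.9° gives DJ at 134.20° from the x-axis; with |DJ| = 15.4, J = (-21.732, -5.7383). Then |FJ| = |J − F| = 22.477.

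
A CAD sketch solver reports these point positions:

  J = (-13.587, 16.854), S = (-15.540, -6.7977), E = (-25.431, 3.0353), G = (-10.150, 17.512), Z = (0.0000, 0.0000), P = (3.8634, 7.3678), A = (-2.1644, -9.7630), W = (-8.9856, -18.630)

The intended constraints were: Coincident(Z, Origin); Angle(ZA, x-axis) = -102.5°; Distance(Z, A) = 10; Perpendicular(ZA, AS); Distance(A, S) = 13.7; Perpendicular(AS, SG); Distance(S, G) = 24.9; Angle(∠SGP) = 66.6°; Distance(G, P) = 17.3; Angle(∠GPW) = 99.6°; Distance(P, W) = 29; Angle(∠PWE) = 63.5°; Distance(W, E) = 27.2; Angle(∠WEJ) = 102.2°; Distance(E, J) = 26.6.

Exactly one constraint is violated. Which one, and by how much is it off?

Distance(E, J) = 26.6 — off by 8.40.

Z = (0.00, 0.00) ✓; ZA at -102.5° ✓; |ZA| = 10.00 ✓; ∠(ZA, AS) = 90.00° ✓; |AS| = 13.70 ✓; ∠(AS, SG) = 90.00° ✓; |SG| = 24.90 ✓; ∠SGP = 66.60° ✓; |GP| = 17.30 ✓; ∠GPW = 99.60° ✓; |PW| = 29.00 ✓; ∠PWE = 63.50° ✓; |WE| = 27.20 ✓; ∠WEJ = 102.2° ✓; |EJ| = 18.20 ✗.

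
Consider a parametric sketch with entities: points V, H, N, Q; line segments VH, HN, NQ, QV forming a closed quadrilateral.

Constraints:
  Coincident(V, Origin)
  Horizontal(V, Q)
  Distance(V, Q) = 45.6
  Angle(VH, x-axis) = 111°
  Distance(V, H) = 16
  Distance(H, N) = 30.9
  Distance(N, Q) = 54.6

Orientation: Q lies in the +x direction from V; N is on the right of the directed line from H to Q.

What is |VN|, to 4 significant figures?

17.27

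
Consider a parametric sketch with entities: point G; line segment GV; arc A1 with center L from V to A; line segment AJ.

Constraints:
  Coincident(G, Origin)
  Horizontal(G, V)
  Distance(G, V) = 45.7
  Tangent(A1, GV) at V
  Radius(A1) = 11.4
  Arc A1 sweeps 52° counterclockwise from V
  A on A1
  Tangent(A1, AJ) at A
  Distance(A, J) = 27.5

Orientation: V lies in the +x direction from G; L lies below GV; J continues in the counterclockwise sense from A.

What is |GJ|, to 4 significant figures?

32.71

G is at the origin; G and V share the same y with |GV| = 45.7 and V on the +x side, so V = (45.70, 0.000). The tangent condition forces LV to be normal to GV, so L = V + (0, -11.4) = (45.70, -11.40). On A1, V sits at bearing 90° from L; a 52° counterclockwise sweep puts A at bearing 142°, so A = L + 11.4·(cos 142°, sin 142°) = (36.72, -4.381). A1 meets AJ tangentially, so LA is at right angles to AJ, so AJ runs along (−sin 142°, cos 142°); with |AJ| = 27.5, J = (19.79, -26.05). Then |GJ| = |J − G| = 32.71.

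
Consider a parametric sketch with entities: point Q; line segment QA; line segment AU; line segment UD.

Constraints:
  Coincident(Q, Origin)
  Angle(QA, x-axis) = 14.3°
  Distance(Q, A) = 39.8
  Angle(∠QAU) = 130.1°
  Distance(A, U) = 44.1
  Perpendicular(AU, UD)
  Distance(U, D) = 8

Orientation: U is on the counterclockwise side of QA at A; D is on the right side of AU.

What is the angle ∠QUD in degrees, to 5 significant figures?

113.58°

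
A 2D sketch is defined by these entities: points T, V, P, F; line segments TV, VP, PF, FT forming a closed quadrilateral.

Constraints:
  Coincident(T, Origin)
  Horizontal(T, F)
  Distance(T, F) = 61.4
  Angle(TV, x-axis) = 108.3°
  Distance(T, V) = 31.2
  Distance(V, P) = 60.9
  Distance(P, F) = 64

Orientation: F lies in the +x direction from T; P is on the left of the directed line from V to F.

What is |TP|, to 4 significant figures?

74.33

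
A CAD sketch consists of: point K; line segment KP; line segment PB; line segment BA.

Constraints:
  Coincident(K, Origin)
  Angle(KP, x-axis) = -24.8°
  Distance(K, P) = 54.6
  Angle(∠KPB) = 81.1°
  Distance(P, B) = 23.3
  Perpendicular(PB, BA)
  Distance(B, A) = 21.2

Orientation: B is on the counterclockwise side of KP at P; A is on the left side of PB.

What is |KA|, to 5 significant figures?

35.954

∠KPB = 81.1°, so PB runs at -24.8° + (180° − 81.1°) = 74.100° from the x-axis; with |PB| = 23.3, B = P + 23.3·(cos 74.100°, sin 74.100°) = (55.948, -0.49351). PB ⟂ BA; with |BA| = 21.2 on the left of PB, A = B + 21.2·(-0.96174, 0.27396) = (35.559, 5.3144). Then |KA| = |A − K| = 35.954.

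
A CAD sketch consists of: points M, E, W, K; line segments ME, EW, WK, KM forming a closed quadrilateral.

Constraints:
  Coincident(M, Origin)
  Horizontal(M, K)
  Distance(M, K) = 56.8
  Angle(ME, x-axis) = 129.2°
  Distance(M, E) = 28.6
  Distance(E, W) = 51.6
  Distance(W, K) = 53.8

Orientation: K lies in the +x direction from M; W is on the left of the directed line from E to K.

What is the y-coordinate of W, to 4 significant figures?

45.43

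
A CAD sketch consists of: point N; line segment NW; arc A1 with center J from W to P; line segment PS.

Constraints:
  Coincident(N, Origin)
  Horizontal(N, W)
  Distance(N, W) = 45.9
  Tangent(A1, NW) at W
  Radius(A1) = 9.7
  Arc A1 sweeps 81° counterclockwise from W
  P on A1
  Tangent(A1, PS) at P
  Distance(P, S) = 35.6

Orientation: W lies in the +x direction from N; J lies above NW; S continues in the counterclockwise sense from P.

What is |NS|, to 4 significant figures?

74.87

N is at the origin; NW is horizontal with |NW| = 45.9 and W on the +x side, so W = (45.90, 0.000). Tangency of A1 to NW means the radius JW is perpendicular to NW, so J = W + (0, 9.7) = (45.90, 9.700). On A1, W sits at bearing -90° from J; an 81° counterclockwise sweep puts P at bearing -9°, so P = J + 9.7·(cos -9°, sin -9°) = (55.48, 8.183). Since A1 is tangent to PS there, JP ⟂ PS, so PS runs along (−sin -9°, cos -9°); with |PS| = 35.6, S = (61.05, 43.34). Then |NS| = |S − N| = 74.87.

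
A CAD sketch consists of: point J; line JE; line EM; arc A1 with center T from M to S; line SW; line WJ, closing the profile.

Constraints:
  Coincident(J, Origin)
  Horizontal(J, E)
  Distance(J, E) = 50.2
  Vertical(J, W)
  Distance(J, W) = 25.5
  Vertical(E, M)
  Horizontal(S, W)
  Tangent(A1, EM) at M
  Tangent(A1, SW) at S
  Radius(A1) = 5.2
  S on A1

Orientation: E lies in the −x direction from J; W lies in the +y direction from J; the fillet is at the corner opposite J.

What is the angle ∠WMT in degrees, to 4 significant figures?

5.914°

J is at the origin; J and E share the same y with |JE| = 50.2 and E on the −x side, so E = (-50.20, 0.000). JW is vertical with |JW| = 25.5 and W on the +y side, so W = (0.000, 25.50). The virtual corner opposite J is at (-50.20, 25.50). Tangency of A1 to EM means the radius TM is perpendicular to EM and tangency of A1 to SW means the radius TS is perpendicular to SW, with radius 5.2, so the center T sits 5.2 in from both sides at T = (-45.00, 20.30). That places the tangent points at M = (-50.20, 20.30) on EM and S = (-45.00, 25.50) on SW. Then cos ∠WMT = MW·MT / (|MW||MT|), giving 5.914°.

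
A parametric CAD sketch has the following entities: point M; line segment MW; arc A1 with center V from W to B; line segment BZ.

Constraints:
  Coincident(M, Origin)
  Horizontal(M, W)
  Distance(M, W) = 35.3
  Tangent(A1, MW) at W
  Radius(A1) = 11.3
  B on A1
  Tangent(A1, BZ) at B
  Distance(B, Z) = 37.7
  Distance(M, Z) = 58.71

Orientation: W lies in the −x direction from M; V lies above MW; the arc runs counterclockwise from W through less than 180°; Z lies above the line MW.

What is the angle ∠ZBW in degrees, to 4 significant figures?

130.4°

Checks: |VB| = 11.30 ✓; ∠(VB, BZ) = 90.00° ✓; |BZ| = 37.70 ✓; |MZ| = 58.71 ✓.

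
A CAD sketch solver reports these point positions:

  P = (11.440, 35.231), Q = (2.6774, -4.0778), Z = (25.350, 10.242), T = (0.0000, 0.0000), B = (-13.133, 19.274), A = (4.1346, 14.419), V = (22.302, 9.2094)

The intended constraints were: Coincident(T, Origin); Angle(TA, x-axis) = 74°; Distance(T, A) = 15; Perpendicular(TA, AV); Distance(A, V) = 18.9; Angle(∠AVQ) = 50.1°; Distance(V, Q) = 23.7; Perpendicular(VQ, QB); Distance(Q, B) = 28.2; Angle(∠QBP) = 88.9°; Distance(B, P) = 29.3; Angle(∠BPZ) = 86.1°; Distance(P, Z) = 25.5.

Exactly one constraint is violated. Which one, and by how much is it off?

Distance(P, Z) = 25.5 — off by 3.10.

T = (0.00, 0.00) ✓; TA at 74.00° ✓; |TA| = 15.00 ✓; ∠(TA, AV) = 90.00° ✓; |AV| = 18.90 ✓; ∠AVQ = 50.10° ✓; |VQ| = 23.70 ✓; ∠(VQ, QB) = 90.00° ✓; |QB| = 28.20 ✓; ∠QBP = 88.90° ✓; |BP| = 29.30 ✓; ∠BPZ = 86.10° ✓; |PZ| = 28.60 ✗.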